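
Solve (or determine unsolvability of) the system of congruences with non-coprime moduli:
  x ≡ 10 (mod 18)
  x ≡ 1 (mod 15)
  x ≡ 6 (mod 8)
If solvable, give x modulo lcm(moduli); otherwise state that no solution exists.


Moduli 18, 15, 8 are not pairwise coprime, so CRT works modulo lcm(m_i) when all pairwise compatibility conditions hold.
Pairwise compatibility: gcd(m_i, m_j) must divide a_i - a_j for every pair.
Merge one congruence at a time:
  Start: x ≡ 10 (mod 18).
  Combine with x ≡ 1 (mod 15): gcd(18, 15) = 3; 1 - 10 = -9, which IS divisible by 3, so compatible.
    Write x = 10 + 18·t and substitute into x ≡ 1 (mod 15): 18·t ≡ 1 − 10 = -9 (mod 15).
    Divide the congruence (and modulus) by g = 3: 6·t ≡ -3 (mod 5).
    Reduce coefficients mod 5: 1·t ≡ 2 (mod 5).
    So t ≡ 2 (mod 5).
    Then x = 10 + 18·2 = 46, valid modulo lcm(18, 15) = 90: x ≡ 46 (mod 90).
  Combine with x ≡ 6 (mod 8): gcd(90, 8) = 2; 6 - 46 = -40, which IS divisible by 2, so compatible.
    Write x = 46 + 90·t and substitute into x ≡ 6 (mod 8): 90·t ≡ 6 − 46 = -40 (mod 8).
    Divide the congruence (and modulus) by g = 2: 45·t ≡ -20 (mod 4).
    Reduce coefficients mod 4: 1·t ≡ 0 (mod 4).
    So t ≡ 0 (mod 4).
    Then x = 46 + 90·0 = 46, valid modulo lcm(90, 8) = 360: x ≡ 46 (mod 360).
Verify: 46 mod 18 = 10, 46 mod 15 = 1, 46 mod 8 = 6.

x ≡ 46 (mod 360).


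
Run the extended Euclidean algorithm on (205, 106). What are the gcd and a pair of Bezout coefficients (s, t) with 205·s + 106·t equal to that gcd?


Euclidean algorithm on (205, 106) — divide until remainder is 0:
  205 = 1 · 106 + 99
  106 = 1 · 99 + 7
  99 = 14 · 7 + 1
  7 = 7 · 1 + 0
gcd(205, 106) = 1.
Track Bezout coefficients alongside the remainders: start with r₀ = 205 = a·1 + b·0 (s = 1, t = 0) and r₁ = 106 = a·0 + b·1 (s = 0, t = 1); each new remainder r_{k+1} = r_{k-1} − q_k·r_k inherits s_{k+1} = s_{k-1} − q_k·s_k, t_{k+1} = t_{k-1} − q_k·t_k, so r_k = a·s_k + b·t_k at every step:
  q = 1: r = 99, s = 1 − 1·0 = 1, t = 0 − 1·1 = -1  (check: 205·1 + 106·(-1) = 99)
  q = 1: r = 7, s = 0 − 1·1 = -1, t = 1 − 1·(-1) = 2  (check: 205·(-1) + 106·2 = 7)
  q = 14: r = 1, s = 1 − 14·(-1) = 15, t = -1 − 14·2 = -29  (check: 205·15 + 106·(-29) = 1)
The row with r = 1 (the gcd) gives the Bezout coefficients s = 15, t = -29.
Result: 205 · (15) + 106 · (-29) = 1.

gcd(205, 106) = 1; s = 15, t = -29 (check: 205·15 + 106·(-29) = 1).


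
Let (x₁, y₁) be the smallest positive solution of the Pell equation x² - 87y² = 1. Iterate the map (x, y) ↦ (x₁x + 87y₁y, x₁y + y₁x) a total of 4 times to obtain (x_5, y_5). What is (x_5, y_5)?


Step 1: Find the fundamental solution (x₁, y₁) of x² - 87y² = 1.
  Expand √87 as a continued fraction. a₀ = ⌊√87⌋ = 9; iterate m_{k+1} = d_k·a_k − m_k, d_{k+1} = (87 − m_{k+1}²)/d_k, a_{k+1} = ⌊(a₀ + m_{k+1})/d_{k+1}⌋ (starting m₀ = 0, d₀ = 1), with convergents p_k = a_k·p_{k-1} + p_{k-2}, q_k = a_k·q_{k-1} + q_{k-2} (p₋₁ = 1, q₋₁ = 0):
  k = 0: a₀ = 9; p₀/q₀ = 9/1; p₀² − 87·q₀² = 81 − 87 = -6.
  k = 1: m = 9, d = 6, a = ⌊(9 + 9)/6⌋ = 3; p/q = (3·9 + 1)/(3·1 + 0) = 28/3; p² − 87·q² = 784 − 783 = 1.
  The first convergent with p² − 87·q² = 1 gives the fundamental solution (x₁, y₁) = (28, 3).
Step 2: Apply the recurrence (x_{n+1}, y_{n+1}) = (x₁x_n + 87y₁y_n, x₁y_n + y₁x_n) repeatedly.
  From (x_1, y_1) = (28, 3): x_2 = 28·28 + 87·3·3 = 1567; y_2 = 28·3 + 3·28 = 168.
  From (x_2, y_2) = (1567, 168): x_3 = 28·1567 + 87·3·168 = 87724; y_3 = 28·168 + 3·1567 = 9405.
  From (x_3, y_3) = (87724, 9405): x_4 = 28·87724 + 87·3·9405 = 4910977; y_4 = 28·9405 + 3·87724 = 526512.
  From (x_4, y_4) = (4910977, 526512): x_5 = 28·4910977 + 87·3·526512 = 274926988; y_5 = 28·526512 + 3·4910977 = 29475267.
Step 3: Verify x_5² - 87·y_5² = 75584848730752144 - 75584848730752143 = 1 (should be 1). ✓

(x_1, y_1) = (28, 3); (x_5, y_5) = (274926988, 29475267).


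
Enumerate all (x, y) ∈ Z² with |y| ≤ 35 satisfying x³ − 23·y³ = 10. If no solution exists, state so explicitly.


The equation is x³ - 23y³ = 10. For fixed y, x³ = 23·y³ + 10, so a solution requires the RHS to be a perfect cube.
Strategy: iterate y from -35 to 35, compute RHS = 23·y³ + 10, and check whether it is a (positive or negative) perfect cube.
Check small values of y:
  y = 0: RHS = 10 is not a perfect cube.
  y = 1: RHS = 33 is not a perfect cube.
  y = -1: RHS = -13 is not a perfect cube.
  y = 2: RHS = 194 is not a perfect cube.
  y = -2: RHS = -174 is not a perfect cube.
  y = 3: RHS = 631 is not a perfect cube.
  y = -3: RHS = -611 is not a perfect cube.
Continuing the search up to |y| = 35 finds no solutions either.
No (x, y) in the scanned range satisfies the equation.

No integer solutions with |y| ≤ 35.


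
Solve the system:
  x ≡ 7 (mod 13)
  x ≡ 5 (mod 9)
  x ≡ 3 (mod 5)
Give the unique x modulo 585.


Moduli 13, 9, 5 are pairwise coprime; by CRT there is a unique solution modulo M = 13 · 9 · 5 = 585.
Solve pairwise, accumulating the modulus:
  Start with x ≡ 7 (mod 13).
  Combine with x ≡ 5 (mod 9): since gcd(13, 9) = 1, we get a unique residue mod 117.
    Write x = 7 + 13·t and substitute into x ≡ 5 (mod 9): 13·t ≡ 5 − 7 = -2 (mod 9).
    Reduce coefficients mod 9: 4·t ≡ 7 (mod 9).
    The inverse of 4 mod 9 is 7 (since 4·7 = 28 = 3·9 + 1), so t ≡ 7·7 = 49 ≡ 4 (mod 9).
    Then x = 7 + 13·4 = 59, valid modulo lcm(13, 9) = 117: x ≡ 59 (mod 117).
  Combine with x ≡ 3 (mod 5): since gcd(117, 5) = 1, we get a unique residue mod 585.
    Write x = 59 + 117·t and substitute into x ≡ 3 (mod 5): 117·t ≡ 3 − 59 = -56 (mod 5).
    Reduce coefficients mod 5: 2·t ≡ 4 (mod 5).
    The inverse of 2 mod 5 is 3 (since 2·3 = 6 = 1·5 + 1), so t ≡ 3·4 = 12 ≡ 2 (mod 5).
    Then x = 59 + 117·2 = 293, valid modulo lcm(117, 5) = 585: x ≡ 293 (mod 585).
Verify: 293 mod 13 = 7 ✓, 293 mod 9 = 5 ✓, 293 mod 5 = 3 ✓.

x ≡ 293 (mod 585).


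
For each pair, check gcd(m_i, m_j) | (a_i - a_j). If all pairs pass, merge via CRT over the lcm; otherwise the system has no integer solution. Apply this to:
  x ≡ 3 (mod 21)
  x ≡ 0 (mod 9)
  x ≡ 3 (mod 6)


Moduli 21, 9, 6 are not pairwise coprime, so CRT works modulo lcm(m_i) when all pairwise compatibility conditions hold.
Pairwise compatibility: gcd(m_i, m_j) must divide a_i - a_j for every pair.
Merge one congruence at a time:
  Start: x ≡ 3 (mod 21).
  Combine with x ≡ 0 (mod 9): gcd(21, 9) = 3; 0 - 3 = -3, which IS divisible by 3, so compatible.
    Write x = 3 + 21·t and substitute into x ≡ 0 (mod 9): 21·t ≡ 0 − 3 = -3 (mod 9).
    Divide the congruence (and modulus) by g = 3: 7·t ≡ -1 (mod 3).
    Reduce coefficients mod 3: 1·t ≡ 2 (mod 3).
    So t ≡ 2 (mod 3).
    Then x = 3 + 21·2 = 45, valid modulo lcm(21, 9) = 63: x ≡ 45 (mod 63).
  Combine with x ≡ 3 (mod 6): gcd(63, 6) = 3; 3 - 45 = -42, which IS divisible by 3, so compatible.
    Write x = 45 + 63·t and substitute into x ≡ 3 (mod 6): 63·t ≡ 3 − 45 = -42 (mod 6).
    Divide the congruence (and modulus) by g = 3: 21·t ≡ -14 (mod 2).
    Reduce coefficients mod 2: 1·t ≡ 0 (mod 2).
    So t ≡ 0 (mod 2).
    Then x = 45 + 63·0 = 45, valid modulo lcm(63, 6) = 126: x ≡ 45 (mod 126).
Verify: 45 mod 21 = 3, 45 mod 9 = 0, 45 mod 6 = 3.

x ≡ 45 (mod 126).


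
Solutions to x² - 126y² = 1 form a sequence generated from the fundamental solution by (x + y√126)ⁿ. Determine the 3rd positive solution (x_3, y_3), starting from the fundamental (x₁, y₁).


Step 1: Find the fundamental solution (x₁, y₁) of x² - 126y² = 1.
  Expand √126 as a continued fraction. a₀ = ⌊√126⌋ = 11; iterate m_{k+1} = d_k·a_k − m_k, d_{k+1} = (126 − m_{k+1}²)/d_k, a_{k+1} = ⌊(a₀ + m_{k+1})/d_{k+1}⌋ (starting m₀ = 0, d₀ = 1), with convergents p_k = a_k·p_{k-1} + p_{k-2}, q_k = a_k·q_{k-1} + q_{k-2} (p₋₁ = 1, q₋₁ = 0):
  k = 0: a₀ = 11; p₀/q₀ = 11/1; p₀² − 126·q₀² = 121 − 126 = -5.
  k = 1: m = 11, d = 5, a = ⌊(11 + 11)/5⌋ = 4; p/q = (4·11 + 1)/(4·1 + 0) = 45/4; p² − 126·q² = 2025 − 2016 = 9.
  k = 2: m = 9, d = 9, a = ⌊(11 + 9)/9⌋ = 2; p/q = (2·45 + 11)/(2·4 + 1) = 101/9; p² − 126·q² = 10201 − 10206 = -5.
  k = 3: m = 9, d = 5, a = ⌊(11 + 9)/5⌋ = 4; p/q = (4·101 + 45)/(4·9 + 4) = 449/40; p² − 126·q² = 201601 − 201600 = 1.
  The first convergent with p² − 126·q² = 1 gives the fundamental solution (x₁, y₁) = (449, 40).
Step 2: Apply the recurrence (x_{n+1}, y_{n+1}) = (x₁x_n + 126y₁y_n, x₁y_n + y₁x_n) repeatedly.
  From (x_1, y_1) = (449, 40): x_2 = 449·449 + 126·40·40 = 403201; y_2 = 449·40 + 40·449 = 35920.
  From (x_2, y_2) = (403201, 35920): x_3 = 449·403201 + 126·40·35920 = 362074049; y_3 = 449·35920 + 40·403201 = 32256120.
Step 3: Verify x_3² - 126·y_3² = 131097616959254401 - 131097616959254400 = 1 (should be 1). ✓

(x_1, y_1) = (449, 40); (x_3, y_3) = (362074049, 32256120).


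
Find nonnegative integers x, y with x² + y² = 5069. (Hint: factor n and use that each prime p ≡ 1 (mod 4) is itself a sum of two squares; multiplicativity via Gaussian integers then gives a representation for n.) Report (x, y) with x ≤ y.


Step 1: Factor n = 5069 = 37 · 137.
Step 2: Check the mod-4 condition on each prime factor: 37 ≡ 1 (mod 4), exponent 1; 137 ≡ 1 (mod 4), exponent 1.
All primes ≡ 3 (mod 4) appear to even exponent (or don't appear), so by the two-squares theorem n IS expressible as a sum of two squares.
Step 3: Build a representation. Here n = 37 · 137 is a product of primes ≡ 1 (mod 4). Each prime p ≡ 1 (mod 4) is itself a sum of two squares; find a² by testing p − a² for a perfect square:
  37: 37 − 1² = 36 = 6² ⇒ 37 = 1² + 6².
  137: 137 − 1² = 136, 137 − 2² = 133, 137 − 3² = 128, 137 − 4² = 121 = 11² ⇒ 137 = 4² + 11².
  Combine using the Brahmagupta–Fibonacci identity (a² + b²)(c² + d²) = (ac − bd)² + (ad + bc)² = (ac + bd)² + (ad − bc)²:
  37 · 137 = 5069: from (1² + 6²)(4² + 11²), take (1·4 − 6·11, 1·11 + 6·4) = (4 − 66, 11 + 24) = (-62, 35); dropping signs (only squares matter) gives (62, 35); check 62² + 35² = 3844 + 1225 = 5069 ✓.
Step 4: Order so x ≤ y and verify: 35² + 62² = 1225 + 3844 = 5069 = n. ✓

n = 5069 = 35² + 62² (one valid representation with x ≤ y).


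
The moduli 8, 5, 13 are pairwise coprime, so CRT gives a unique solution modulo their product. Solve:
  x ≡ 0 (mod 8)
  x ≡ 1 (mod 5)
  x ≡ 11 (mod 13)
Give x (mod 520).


Moduli 8, 5, 13 are pairwise coprime; by CRT there is a unique solution modulo M = 8 · 5 · 13 = 520.
Solve pairwise, accumulating the modulus:
  Start with x ≡ 0 (mod 8).
  Combine with x ≡ 1 (mod 5): since gcd(8, 5) = 1, we get a unique residue mod 40.
    Write x = 0 + 8·t and substitute into x ≡ 1 (mod 5): 8·t ≡ 1 − 0 = 1 (mod 5).
    Reduce coefficients mod 5: 3·t ≡ 1 (mod 5).
    The inverse of 3 mod 5 is 2 (since 3·2 = 6 = 1·5 + 1), so t ≡ 2·1 = 2 ≡ 2 (mod 5).
    Then x = 0 + 8·2 = 16, valid modulo lcm(8, 5) = 40: x ≡ 16 (mod 40).
  Combine with x ≡ 11 (mod 13): since gcd(40, 13) = 1, we get a unique residue mod 520.
    Write x = 16 + 40·t and substitute into x ≡ 11 (mod 13): 40·t ≡ 11 − 16 = -5 (mod 13).
    Reduce coefficients mod 13: 1·t ≡ 8 (mod 13).
    So t ≡ 8 (mod 13).
    Then x = 16 + 40·8 = 336, valid modulo lcm(40, 13) = 520: x ≡ 336 (mod 520).
Verify: 336 mod 8 = 0 ✓, 336 mod 5 = 1 ✓, 336 mod 13 = 11 ✓.

x ≡ 336 (mod 520).


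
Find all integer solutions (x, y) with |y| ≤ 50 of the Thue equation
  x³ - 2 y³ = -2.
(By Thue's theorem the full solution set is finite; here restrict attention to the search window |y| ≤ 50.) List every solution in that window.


The equation is x³ - 2y³ = -2. For fixed y, x³ = 2·y³ − 2, so a solution requires the RHS to be a perfect cube.
Strategy: iterate y from -50 to 50, compute RHS = 2·y³ − 2, and check whether it is a (positive or negative) perfect cube.
Check small values of y:
  y = 0: RHS = -2 is not a perfect cube.
  y = 1: RHS = 0 = (0)³ ⇒ x = 0 works.
  y = -1: RHS = -4 is not a perfect cube.
  y = 2: RHS = 14 is not a perfect cube.
  y = -2: RHS = -18 is not a perfect cube.
  y = 3: RHS = 52 is not a perfect cube.
  y = -3: RHS = -56 is not a perfect cube.
Continuing the search up to |y| = 50 finds no further solutions beyond those listed.
Collected solutions: (0, 1).

Solutions (with |y| ≤ 50): (0, 1).


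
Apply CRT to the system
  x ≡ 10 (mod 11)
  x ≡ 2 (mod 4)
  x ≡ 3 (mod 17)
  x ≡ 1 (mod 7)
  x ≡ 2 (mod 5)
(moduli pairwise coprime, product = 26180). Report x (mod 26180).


Product of moduli M = 11 · 4 · 17 · 7 · 5 = 26180.
Merge one congruence at a time:
  Start: x ≡ 10 (mod 11).
  Combine with x ≡ 2 (mod 4); new modulus lcm = 44.
    Write x = 10 + 11·t and substitute into x ≡ 2 (mod 4): 11·t ≡ 2 − 10 = -8 (mod 4).
    Reduce coefficients mod 4: 3·t ≡ 0 (mod 4).
    The inverse of 3 mod 4 is 3 (since 3·3 = 9 = 2·4 + 1), so t ≡ 3·0 = 0 ≡ 0 (mod 4).
    Then x = 10 + 11·0 = 10, valid modulo lcm(11, 4) = 44: x ≡ 10 (mod 44).
  Combine with x ≡ 3 (mod 17); new modulus lcm = 748.
    Write x = 10 + 44·t and substitute into x ≡ 3 (mod 17): 44·t ≡ 3 − 10 = -7 (mod 17).
    Reduce coefficients mod 17: 10·t ≡ 10 (mod 17).
    The inverse of 10 mod 17 is 12 (since 10·12 = 120 = 7·17 + 1), so t ≡ 12·10 = 120 ≡ 1 (mod 17).
    Then x = 10 + 44·1 = 54, valid modulo lcm(44, 17) = 748: x ≡ 54 (mod 748).
  Combine with x ≡ 1 (mod 7); new modulus lcm = 5236.
    Write x = 54 + 748·t and substitute into x ≡ 1 (mod 7): 748·t ≡ 1 − 54 = -53 (mod 7).
    Reduce coefficients mod 7: 6·t ≡ 3 (mod 7).
    The inverse of 6 mod 7 is 6 (since 6·6 = 36 = 5·7 + 1), so t ≡ 6·3 = 18 ≡ 4 (mod 7).
    Then x = 54 + 748·4 = 3046, valid modulo lcm(748, 7) = 5236: x ≡ 3046 (mod 5236).
  Combine with x ≡ 2 (mod 5); new modulus lcm = 26180.
    Write x = 3046 + 5236·t and substitute into x ≡ 2 (mod 5): 5236·t ≡ 2 − 3046 = -3044 (mod 5).
    Reduce coefficients mod 5: 1·t ≡ 1 (mod 5).
    So t ≡ 1 (mod 5).
    Then x = 3046 + 5236·1 = 8282, valid modulo lcm(5236, 5) = 26180: x ≡ 8282 (mod 26180).
Verify against each original: 8282 mod 11 = 10, 8282 mod 4 = 2, 8282 mod 17 = 3, 8282 mod 7 = 1, 8282 mod 5 = 2.

x ≡ 8282 (mod 26180).


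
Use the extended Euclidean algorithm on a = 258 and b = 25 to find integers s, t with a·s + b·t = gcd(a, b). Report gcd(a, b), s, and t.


Euclidean algorithm on (258, 25) — divide until remainder is 0:
  258 = 10 · 25 + 8
  25 = 3 · 8 + 1
  8 = 8 · 1 + 0
gcd(258, 25) = 1.
Track Bezout coefficients alongside the remainders: start with r₀ = 258 = a·1 + b·0 (s = 1, t = 0) and r₁ = 25 = a·0 + b·1 (s = 0, t = 1); each new remainder r_{k+1} = r_{k-1} − q_k·r_k inherits s_{k+1} = s_{k-1} − q_k·s_k, t_{k+1} = t_{k-1} − q_k·t_k, so r_k = a·s_k + b·t_k at every step:
  q = 10: r = 8, s = 1 − 10·0 = 1, t = 0 − 10·1 = -10  (check: 258·1 + 25·(-10) = 8)
  q = 3: r = 1, s = 0 − 3·1 = -3, t = 1 − 3·(-10) = 31  (check: 258·(-3) + 25·31 = 1)
The row with r = 1 (the gcd) gives the Bezout coefficients s = -3, t = 31.
Result: 258 · (-3) + 25 · (31) = 1.

gcd(258, 25) = 1; s = -3, t = 31 (check: 258·(-3) + 25·31 = 1).


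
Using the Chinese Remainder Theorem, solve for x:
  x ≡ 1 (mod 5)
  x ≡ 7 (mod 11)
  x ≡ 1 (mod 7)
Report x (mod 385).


Moduli 5, 11, 7 are pairwise coprime; by CRT there is a unique solution modulo M = 5 · 11 · 7 = 385.
Solve pairwise, accumulating the modulus:
  Start with x ≡ 1 (mod 5).
  Combine with x ≡ 7 (mod 11): since gcd(5, 11) = 1, we get a unique residue mod 55.
    Write x = 1 + 5·t and substitute into x ≡ 7 (mod 11): 5·t ≡ 7 − 1 = 6 (mod 11).
    The inverse of 5 mod 11 is 9 (since 5·9 = 45 = 4·11 + 1), so t ≡ 9·6 = 54 ≡ 10 (mod 11).
    Then x = 1 + 5·10 = 51, valid modulo lcm(5, 11) = 55: x ≡ 51 (mod 55).
  Combine with x ≡ 1 (mod 7): since gcd(55, 7) = 1, we get a unique residue mod 385.
    Write x = 51 + 55·t and substitute into x ≡ 1 (mod 7): 55·t ≡ 1 − 51 = -50 (mod 7).
    Reduce coefficients mod 7: 6·t ≡ 6 (mod 7).
    The inverse of 6 mod 7 is 6 (since 6·6 = 36 = 5·7 + 1), so t ≡ 6·6 = 36 ≡ 1 (mod 7).
    Then x = 51 + 55·1 = 106, valid modulo lcm(55, 7) = 385: x ≡ 106 (mod 385).
Verify: 106 mod 5 = 1 ✓, 106 mod 11 = 7 ✓, 106 mod 7 = 1 ✓.

x ≡ 106 (mod 385).


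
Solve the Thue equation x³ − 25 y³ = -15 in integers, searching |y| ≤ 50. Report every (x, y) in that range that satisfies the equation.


The equation is x³ - 25y³ = -15. For fixed y, x³ = 25·y³ − 15, so a solution requires the RHS to be a perfect cube.
Strategy: iterate y from -50 to 50, compute RHS = 25·y³ − 15, and check whether it is a (positive or negative) perfect cube.
Check small values of y:
  y = 0: RHS = -15 is not a perfect cube.
  y = 1: RHS = 10 is not a perfect cube.
  y = -1: RHS = -40 is not a perfect cube.
  y = 2: RHS = 185 is not a perfect cube.
  y = -2: RHS = -215 is not a perfect cube.
  y = 3: RHS = 660 is not a perfect cube.
  y = -3: RHS = -690 is not a perfect cube.
Continuing the search up to |y| = 50 finds no solutions either.
No (x, y) in the scanned range satisfies the equation.

No integer solutions with |y| ≤ 50.


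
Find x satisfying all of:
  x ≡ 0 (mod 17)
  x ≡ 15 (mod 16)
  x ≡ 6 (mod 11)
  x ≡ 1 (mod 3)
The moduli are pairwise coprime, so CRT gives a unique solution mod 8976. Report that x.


Product of moduli M = 17 · 16 · 11 · 3 = 8976.
Merge one congruence at a time:
  Start: x ≡ 0 (mod 17).
  Combine with x ≡ 15 (mod 16); new modulus lcm = 272.
    Write x = 0 + 17·t and substitute into x ≡ 15 (mod 16): 17·t ≡ 15 − 0 = 15 (mod 16).
    Reduce coefficients mod 16: 1·t ≡ 15 (mod 16).
    So t ≡ 15 (mod 16).
    Then x = 0 + 17·15 = 255, valid modulo lcm(17, 16) = 272: x ≡ 255 (mod 272).
  Combine with x ≡ 6 (mod 11); new modulus lcm = 2992.
    Write x = 255 + 272·t and substitute into x ≡ 6 (mod 11): 272·t ≡ 6 − 255 = -249 (mod 11).
    Reduce coefficients mod 11: 8·t ≡ 4 (mod 11).
    The inverse of 8 mod 11 is 7 (since 8·7 = 56 = 5·11 + 1), so t ≡ 7·4 = 28 ≡ 6 (mod 11).
    Then x = 255 + 272·6 = 1887, valid modulo lcm(272, 11) = 2992: x ≡ 1887 (mod 2992).
  Combine with x ≡ 1 (mod 3); new modulus lcm = 8976.
    Write x = 1887 + 2992·t and substitute into x ≡ 1 (mod 3): 2992·t ≡ 1 − 1887 = -1886 (mod 3).
    Reduce coefficients mod 3: 1·t ≡ 1 (mod 3).
    So t ≡ 1 (mod 3).
    Then x = 1887 + 2992·1 = 4879, valid modulo lcm(2992, 3) = 8976: x ≡ 4879 (mod 8976).
Verify against each original: 4879 mod 17 = 0, 4879 mod 16 = 15, 4879 mod 11 = 6, 4879 mod 3 = 1.

x ≡ 4879 (mod 8976).


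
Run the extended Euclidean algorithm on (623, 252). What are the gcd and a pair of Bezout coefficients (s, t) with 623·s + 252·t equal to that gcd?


Euclidean algorithm on (623, 252) — divide until remainder is 0:
  623 = 2 · 252 + 119
  252 = 2 · 119 + 14
  119 = 8 · 14 + 7
  14 = 2 · 7 + 0
gcd(623, 252) = 7.
Track Bezout coefficients alongside the remainders: start with r₀ = 623 = a·1 + b·0 (s = 1, t = 0) and r₁ = 252 = a·0 + b·1 (s = 0, t = 1); each new remainder r_{k+1} = r_{k-1} − q_k·r_k inherits s_{k+1} = s_{k-1} − q_k·s_k, t_{k+1} = t_{k-1} − q_k·t_k, so r_k = a·s_k + b·t_k at every step:
  q = 2: r = 119, s = 1 − 2·0 = 1, t = 0 − 2·1 = -2  (check: 623·1 + 252·(-2) = 119)
  q = 2: r = 14, s = 0 − 2·1 = -2, t = 1 − 2·(-2) = 5  (check: 623·(-2) + 252·5 = 14)
  q = 8: r = 7, s = 1 − 8·(-2) = 17, t = -2 − 8·5 = -42  (check: 623·17 + 252·(-42) = 7)
The row with r = 7 (the gcd) gives the Bezout coefficients s = 17, t = -42.
Result: 623 · (17) + 252 · (-42) = 7.

gcd(623, 252) = 7; s = 17, t = -42 (check: 623·17 + 252·(-42) = 7).


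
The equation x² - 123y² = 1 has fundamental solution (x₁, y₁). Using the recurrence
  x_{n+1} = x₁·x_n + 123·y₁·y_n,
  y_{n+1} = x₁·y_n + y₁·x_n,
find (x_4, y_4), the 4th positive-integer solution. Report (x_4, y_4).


Step 1: Find the fundamental solution (x₁, y₁) of x² - 123y² = 1.
  Expand √123 as a continued fraction. a₀ = ⌊√123⌋ = 11; iterate m_{k+1} = d_k·a_k − m_k, d_{k+1} = (123 − m_{k+1}²)/d_k, a_{k+1} = ⌊(a₀ + m_{k+1})/d_{k+1}⌋ (starting m₀ = 0, d₀ = 1), with convergents p_k = a_k·p_{k-1} + p_{k-2}, q_k = a_k·q_{k-1} + q_{k-2} (p₋₁ = 1, q₋₁ = 0):
  k = 0: a₀ = 11; p₀/q₀ = 11/1; p₀² − 123·q₀² = 121 − 123 = -2.
  k = 1: m = 11, d = 2, a = ⌊(11 + 11)/2⌋ = 11; p/q = (11·11 + 1)/(11·1 + 0) = 122/11; p² − 123·q² = 14884 − 14883 = 1.
  The first convergent with p² − 123·q² = 1 gives the fundamental solution (x₁, y₁) = (122, 11).
Step 2: Apply the recurrence (x_{n+1}, y_{n+1}) = (x₁x_n + 123y₁y_n, x₁y_n + y₁x_n) repeatedly.
  From (x_1, y_1) = (122, 11): x_2 = 122·122 + 123·11·11 = 29767; y_2 = 122·11 + 11·122 = 2684.
  From (x_2, y_2) = (29767, 2684): x_3 = 122·29767 + 123·11·2684 = 7263026; y_3 = 122·2684 + 11·29767 = 654885.
  From (x_3, y_3) = (7263026, 654885): x_4 = 122·7263026 + 123·11·654885 = 1772148577; y_4 = 122·654885 + 11·7263026 = 159789256.
Step 3: Verify x_4² - 123·y_4² = 3140510578963124929 - 3140510578963124928 = 1 (should be 1). ✓

(x_1, y_1) = (122, 11); (x_4, y_4) = (1772148577, 159789256).


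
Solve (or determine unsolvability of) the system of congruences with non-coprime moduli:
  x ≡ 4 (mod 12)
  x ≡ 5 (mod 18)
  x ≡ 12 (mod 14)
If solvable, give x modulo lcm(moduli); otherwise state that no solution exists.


Moduli 12, 18, 14 are not pairwise coprime, so CRT works modulo lcm(m_i) when all pairwise compatibility conditions hold.
Pairwise compatibility: gcd(m_i, m_j) must divide a_i - a_j for every pair.
Merge one congruence at a time:
  Start: x ≡ 4 (mod 12).
  Combine with x ≡ 5 (mod 18): gcd(12, 18) = 6, and 5 - 4 = 1 is NOT divisible by 6.
    ⇒ system is inconsistent (no integer solution).

No solution (the system is inconsistent).


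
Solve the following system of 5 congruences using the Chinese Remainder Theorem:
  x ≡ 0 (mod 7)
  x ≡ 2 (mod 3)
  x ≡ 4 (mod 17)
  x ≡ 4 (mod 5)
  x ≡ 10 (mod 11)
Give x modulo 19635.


Product of moduli M = 7 · 3 · 17 · 5 · 11 = 19635.
Merge one congruence at a time:
  Start: x ≡ 0 (mod 7).
  Combine with x ≡ 2 (mod 3); new modulus lcm = 21.
    Write x = 0 + 7·t and substitute into x ≡ 2 (mod 3): 7·t ≡ 2 − 0 = 2 (mod 3).
    Reduce coefficients mod 3: 1·t ≡ 2 (mod 3).
    So t ≡ 2 (mod 3).
    Then x = 0 + 7·2 = 14, valid modulo lcm(7, 3) = 21: x ≡ 14 (mod 21).
  Combine with x ≡ 4 (mod 17); new modulus lcm = 357.
    Write x = 14 + 21·t and substitute into x ≡ 4 (mod 17): 21·t ≡ 4 − 14 = -10 (mod 17).
    Reduce coefficients mod 17: 4·t ≡ 7 (mod 17).
    The inverse of 4 mod 17 is 13 (since 4·13 = 52 = 3·17 + 1), so t ≡ 13·7 = 91 ≡ 6 (mod 17).
    Then x = 14 + 21·6 = 140, valid modulo lcm(21, 17) = 357: x ≡ 140 (mod 357).
  Combine with x ≡ 4 (mod 5); new modulus lcm = 1785.
    Write x = 140 + 357·t and substitute into x ≡ 4 (mod 5): 357·t ≡ 4 − 140 = -136 (mod 5).
    Reduce coefficients mod 5: 2·t ≡ 4 (mod 5).
    The inverse of 2 mod 5 is 3 (since 2·3 = 6 = 1·5 + 1), so t ≡ 3·4 = 12 ≡ 2 (mod 5).
    Then x = 140 + 357·2 = 854, valid modulo lcm(357, 5) = 1785: x ≡ 854 (mod 1785).
  Combine with x ≡ 10 (mod 11); new modulus lcm = 19635.
    Write x = 854 + 1785·t and substitute into x ≡ 10 (mod 11): 1785·t ≡ 10 − 854 = -844 (mod 11).
    Reduce coefficients mod 11: 3·t ≡ 3 (mod 11).
    The inverse of 3 mod 11 is 4 (since 3·4 = 12 = 1·11 + 1), so t ≡ 4·3 = 12 ≡ 1 (mod 11).
    Then x = 854 + 1785·1 = 2639, valid modulo lcm(1785, 11) = 19635: x ≡ 2639 (mod 19635).
Verify against each original: 2639 mod 7 = 0, 2639 mod 3 = 2, 2639 mod 17 = 4, 2639 mod 5 = 4, 2639 mod 11 = 10.

x ≡ 2639 (mod 19635).


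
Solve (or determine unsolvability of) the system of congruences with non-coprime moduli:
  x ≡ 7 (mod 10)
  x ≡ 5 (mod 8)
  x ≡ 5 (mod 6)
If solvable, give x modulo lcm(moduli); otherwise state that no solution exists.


Moduli 10, 8, 6 are not pairwise coprime, so CRT works modulo lcm(m_i) when all pairwise compatibility conditions hold.
Pairwise compatibility: gcd(m_i, m_j) must divide a_i - a_j for every pair.
Merge one congruence at a time:
  Start: x ≡ 7 (mod 10).
  Combine with x ≡ 5 (mod 8): gcd(10, 8) = 2; 5 - 7 = -2, which IS divisible by 2, so compatible.
    Write x = 7 + 10·t and substitute into x ≡ 5 (mod 8): 10·t ≡ 5 − 7 = -2 (mod 8).
    Divide the congruence (and modulus) by g = 2: 5·t ≡ -1 (mod 4).
    Reduce coefficients mod 4: 1·t ≡ 3 (mod 4).
    So t ≡ 3 (mod 4).
    Then x = 7 + 10·3 = 37, valid modulo lcm(10, 8) = 40: x ≡ 37 (mod 40).
  Combine with x ≡ 5 (mod 6): gcd(40, 6) = 2; 5 - 37 = -32, which IS divisible by 2, so compatible.
    Write x = 37 + 40·t and substitute into x ≡ 5 (mod 6): 40·t ≡ 5 − 37 = -32 (mod 6).
    Divide the congruence (and modulus) by g = 2: 20·t ≡ -16 (mod 3).
    Reduce coefficients mod 3: 2·t ≡ 2 (mod 3).
    The inverse of 2 mod 3 is 2 (since 2·2 = 4 = 1·3 + 1), so t ≡ 2·2 = 4 ≡ 1 (mod 3).
    Then x = 37 + 40·1 = 77, valid modulo lcm(40, 6) = 120: x ≡ 77 (mod 120).
Verify: 77 mod 10 = 7, 77 mod 8 = 5, 77 mod 6 = 5.

x ≡ 77 (mod 120).


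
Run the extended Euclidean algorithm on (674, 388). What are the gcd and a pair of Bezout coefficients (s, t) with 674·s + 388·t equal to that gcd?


Euclidean algorithm on (674, 388) — divide until remainder is 0:
  674 = 1 · 388 + 286
  388 = 1 · 286 + 102
  286 = 2 · 102 + 82
  102 = 1 · 82 + 20
  82 = 4 · 20 + 2
  20 = 10 · 2 + 0
gcd(674, 388) = 2.
Track Bezout coefficients alongside the remainders: start with r₀ = 674 = a·1 + b·0 (s = 1, t = 0) and r₁ = 388 = a·0 + b·1 (s = 0, t = 1); each new remainder r_{k+1} = r_{k-1} − q_k·r_k inherits s_{k+1} = s_{k-1} − q_k·s_k, t_{k+1} = t_{k-1} − q_k·t_k, so r_k = a·s_k + b·t_k at every step:
  q = 1: r = 286, s = 1 − 1·0 = 1, t = 0 − 1·1 = -1  (check: 674·1 + 388·(-1) = 286)
  q = 1: r = 102, s = 0 − 1·1 = -1, t = 1 − 1·(-1) = 2  (check: 674·(-1) + 388·2 = 102)
  q = 2: r = 82, s = 1 − 2·(-1) = 3, t = -1 − 2·2 = -5  (check: 674·3 + 388·(-5) = 82)
  q = 1: r = 20, s = -1 − 1·3 = -4, t = 2 − 1·(-5) = 7  (check: 674·(-4) + 388·7 = 20)
  q = 4: r = 2, s = 3 − 4·(-4) = 19, t = -5 − 4·7 = -33  (check: 674·19 + 388·(-33) = 2)
The row with r = 2 (the gcd) gives the Bezout coefficients s = 19, t = -33.
Result: 674 · (19) + 388 · (-33) = 2.

gcd(674, 388) = 2; s = 19, t = -33 (check: 674·19 + 388·(-33) = 2).


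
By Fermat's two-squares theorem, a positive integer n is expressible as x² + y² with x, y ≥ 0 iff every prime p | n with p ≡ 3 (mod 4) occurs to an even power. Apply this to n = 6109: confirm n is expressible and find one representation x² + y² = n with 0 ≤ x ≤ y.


Step 1: Factor n = 6109 = 41 · 149.
Step 2: Check the mod-4 condition on each prime factor: 41 ≡ 1 (mod 4), exponent 1; 149 ≡ 1 (mod 4), exponent 1.
All primes ≡ 3 (mod 4) appear to even exponent (or don't appear), so by the two-squares theorem n IS expressible as a sum of two squares.
Step 3: Build a representation. Here n = 41 · 149 is a product of primes ≡ 1 (mod 4). Each prime p ≡ 1 (mod 4) is itself a sum of two squares; find a² by testing p − a² for a perfect square:
  41: 41 − 1² = 40, 41 − 2² = 37, 41 − 3² = 32, 41 − 4² = 25 = 5² ⇒ 41 = 4² + 5².
  149: 149 − 1² = 148, 149 − 2² = 145, 149 − 3² = 140, 149 − 4² = 133, 149 − 5² = 124, 149 − 6² = 113, 149 − 7² = 100 = 10² ⇒ 149 = 7² + 10².
  Combine using the Brahmagupta–Fibonacci identity (a² + b²)(c² + d²) = (ac − bd)² + (ad + bc)² = (ac + bd)² + (ad − bc)²:
  41 · 149 = 6109: from (4² + 5²)(7² + 10²), take (4·7 − 5·10, 4·10 + 5·7) = (28 − 50, 40 + 35) = (-22, 75); dropping signs (only squares matter) gives (22, 75); check 22² + 75² = 484 + 5625 = 6109 ✓.
Step 4: Order so x ≤ y and verify: 22² + 75² = 484 + 5625 = 6109 = n. ✓

n = 6109 = 22² + 75² (one valid representation with x ≤ y).


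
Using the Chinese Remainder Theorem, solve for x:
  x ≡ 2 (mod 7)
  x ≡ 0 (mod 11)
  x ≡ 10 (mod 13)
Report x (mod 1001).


Moduli 7, 11, 13 are pairwise coprime; by CRT there is a unique solution modulo M = 7 · 11 · 13 = 1001.
Solve pairwise, accumulating the modulus:
  Start with x ≡ 2 (mod 7).
  Combine with x ≡ 0 (mod 11): since gcd(7, 11) = 1, we get a unique residue mod 77.
    Write x = 2 + 7·t and substitute into x ≡ 0 (mod 11): 7·t ≡ 0 − 2 = -2 (mod 11).
    Reduce coefficients mod 11: 7·t ≡ 9 (mod 11).
    The inverse of 7 mod 11 is 8 (since 7·8 = 56 = 5·11 + 1), so t ≡ 8·9 = 72 ≡ 6 (mod 11).
    Then x = 2 + 7·6 = 44, valid modulo lcm(7, 11) = 77: x ≡ 44 (mod 77).
  Combine with x ≡ 10 (mod 13): since gcd(77, 13) = 1, we get a unique residue mod 1001.
    Write x = 44 + 77·t and substitute into x ≡ 10 (mod 13): 77·t ≡ 10 − 44 = -34 (mod 13).
    Reduce coefficients mod 13: 12·t ≡ 5 (mod 13).
    The inverse of 12 mod 13 is 12 (since 12·12 = 144 = 11·13 + 1), so t ≡ 12·5 = 60 ≡ 8 (mod 13).
    Then x = 44 + 77·8 = 660, valid modulo lcm(77, 13) = 1001: x ≡ 660 (mod 1001).
Verify: 660 mod 7 = 2 ✓, 660 mod 11 = 0 ✓, 660 mod 13 = 10 ✓.

x ≡ 660 (mod 1001).


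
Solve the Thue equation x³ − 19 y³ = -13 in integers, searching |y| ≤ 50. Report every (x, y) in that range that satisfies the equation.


The equation is x³ - 19y³ = -13. For fixed y, x³ = 19·y³ − 13, so a solution requires the RHS to be a perfect cube.
Strategy: iterate y from -50 to 50, compute RHS = 19·y³ − 13, and check whether it is a (positive or negative) perfect cube.
Check small values of y:
  y = 0: RHS = -13 is not a perfect cube.
  y = 1: RHS = 6 is not a perfect cube.
  y = -1: RHS = -32 is not a perfect cube.
  y = 2: RHS = 139 is not a perfect cube.
  y = -2: RHS = -165 is not a perfect cube.
  y = 3: RHS = 500 is not a perfect cube.
  y = -3: RHS = -526 is not a perfect cube.
Continuing the search up to |y| = 50 finds no solutions either.
No (x, y) in the scanned range satisfies the equation.

No integer solutions with |y| ≤ 50.


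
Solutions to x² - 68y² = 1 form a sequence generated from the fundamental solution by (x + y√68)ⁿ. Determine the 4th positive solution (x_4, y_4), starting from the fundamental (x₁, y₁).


Step 1: Find the fundamental solution (x₁, y₁) of x² - 68y² = 1.
  Expand √68 as a continued fraction. a₀ = ⌊√68⌋ = 8; iterate m_{k+1} = d_k·a_k − m_k, d_{k+1} = (68 − m_{k+1}²)/d_k, a_{k+1} = ⌊(a₀ + m_{k+1})/d_{k+1}⌋ (starting m₀ = 0, d₀ = 1), with convergents p_k = a_k·p_{k-1} + p_{k-2}, q_k = a_k·q_{k-1} + q_{k-2} (p₋₁ = 1, q₋₁ = 0):
  k = 0: a₀ = 8; p₀/q₀ = 8/1; p₀² − 68·q₀² = 64 − 68 = -4.
  k = 1: m = 8, d = 4, a = ⌊(8 + 8)/4⌋ = 4; p/q = (4·8 + 1)/(4·1 + 0) = 33/4; p² − 68·q² = 1089 − 1088 = 1.
  The first convergent with p² − 68·q² = 1 gives the fundamental solution (x₁, y₁) = (33, 4).
Step 2: Apply the recurrence (x_{n+1}, y_{n+1}) = (x₁x_n + 68y₁y_n, x₁y_n + y₁x_n) repeatedly.
  From (x_1, y_1) = (33, 4): x_2 = 33·33 + 68·4·4 = 2177; y_2 = 33·4 + 4·33 = 264.
  From (x_2, y_2) = (2177, 264): x_3 = 33·2177 + 68·4·264 = 143649; y_3 = 33·264 + 4·2177 = 17420.
  From (x_3, y_3) = (143649, 17420): x_4 = 33·143649 + 68·4·17420 = 9478657; y_4 = 33·17420 + 4·143649 = 1149456.
Step 3: Verify x_4² - 68·y_4² = 89844938523649 - 89844938523648 = 1 (should be 1). ✓

(x_1, y_1) = (33, 4); (x_4, y_4) = (9478657, 1149456).


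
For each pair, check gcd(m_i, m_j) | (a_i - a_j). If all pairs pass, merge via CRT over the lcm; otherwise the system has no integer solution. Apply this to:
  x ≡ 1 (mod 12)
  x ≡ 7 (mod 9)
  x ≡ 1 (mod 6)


Moduli 12, 9, 6 are not pairwise coprime, so CRT works modulo lcm(m_i) when all pairwise compatibility conditions hold.
Pairwise compatibility: gcd(m_i, m_j) must divide a_i - a_j for every pair.
Merge one congruence at a time:
  Start: x ≡ 1 (mod 12).
  Combine with x ≡ 7 (mod 9): gcd(12, 9) = 3; 7 - 1 = 6, which IS divisible by 3, so compatible.
    Write x = 1 + 12·t and substitute into x ≡ 7 (mod 9): 12·t ≡ 7 − 1 = 6 (mod 9).
    Divide the congruence (and modulus) by g = 3: 4·t ≡ 2 (mod 3).
    Reduce coefficients mod 3: 1·t ≡ 2 (mod 3).
    So t ≡ 2 (mod 3).
    Then x = 1 + 12·2 = 25, valid modulo lcm(12, 9) = 36: x ≡ 25 (mod 36).
  Combine with x ≡ 1 (mod 6): gcd(36, 6) = 6; 1 - 25 = -24, which IS divisible by 6, so compatible.
    Write x = 25 + 36·t and substitute into x ≡ 1 (mod 6): 36·t ≡ 1 − 25 = -24 (mod 6).
    Divide the congruence (and modulus) by g = 6: 6·t ≡ -4 (mod 1).
    Modulo 1 every t works; take t = 0.
    Then x = 25 + 36·0 = 25, valid modulo lcm(36, 6) = 36: x ≡ 25 (mod 36).
Verify: 25 mod 12 = 1, 25 mod 9 = 7, 25 mod 6 = 1.

x ≡ 25 (mod 36).


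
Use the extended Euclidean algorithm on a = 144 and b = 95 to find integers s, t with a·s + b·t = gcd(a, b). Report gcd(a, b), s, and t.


Euclidean algorithm on (144, 95) — divide until remainder is 0:
  144 = 1 · 95 + 49
  95 = 1 · 49 + 46
  49 = 1 · 46 + 3
  46 = 15 · 3 + 1
  3 = 3 · 1 + 0
gcd(144, 95) = 1.
Track Bezout coefficients alongside the remainders: start with r₀ = 144 = a·1 + b·0 (s = 1, t = 0) and r₁ = 95 = a·0 + b·1 (s = 0, t = 1); each new remainder r_{k+1} = r_{k-1} − q_k·r_k inherits s_{k+1} = s_{k-1} − q_k·s_k, t_{k+1} = t_{k-1} − q_k·t_k, so r_k = a·s_k + b·t_k at every step:
  q = 1: r = 49, s = 1 − 1·0 = 1, t = 0 − 1·1 = -1  (check: 144·1 + 95·(-1) = 49)
  q = 1: r = 46, s = 0 − 1·1 = -1, t = 1 − 1·(-1) = 2  (check: 144·(-1) + 95·2 = 46)
  q = 1: r = 3, s = 1 − 1·(-1) = 2, t = -1 − 1·2 = -3  (check: 144·2 + 95·(-3) = 3)
  q = 15: r = 1, s = -1 − 15·2 = -31, t = 2 − 15·(-3) = 47  (check: 144·(-31) + 95·47 = 1)
The row with r = 1 (the gcd) gives the Bezout coefficients s = -31, t = 47.
Result: 144 · (-31) + 95 · (47) = 1.

gcd(144, 95) = 1; s = -31, t = 47 (check: 144·(-31) + 95·47 = 1).


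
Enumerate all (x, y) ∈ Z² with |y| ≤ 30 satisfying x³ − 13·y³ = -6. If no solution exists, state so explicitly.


The equation is x³ - 13y³ = -6. For fixed y, x³ = 13·y³ − 6, so a solution requires the RHS to be a perfect cube.
Strategy: iterate y from -30 to 30, compute RHS = 13·y³ − 6, and check whether it is a (positive or negative) perfect cube.
Check small values of y:
  y = 0: RHS = -6 is not a perfect cube.
  y = 1: RHS = 7 is not a perfect cube.
  y = -1: RHS = -19 is not a perfect cube.
  y = 2: RHS = 98 is not a perfect cube.
  y = -2: RHS = -110 is not a perfect cube.
  y = 3: RHS = 345 is not a perfect cube.
  y = -3: RHS = -357 is not a perfect cube.
Continuing the search up to |y| = 30 finds no solutions either.
No (x, y) in the scanned range satisfies the equation.

No integer solutions with |y| ≤ 30.


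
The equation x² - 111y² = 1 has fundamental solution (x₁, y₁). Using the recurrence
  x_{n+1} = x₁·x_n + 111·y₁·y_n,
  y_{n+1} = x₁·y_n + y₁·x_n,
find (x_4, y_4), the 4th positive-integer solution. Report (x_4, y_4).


Step 1: Find the fundamental solution (x₁, y₁) of x² - 111y² = 1.
  Expand √111 as a continued fraction. a₀ = ⌊√111⌋ = 10; iterate m_{k+1} = d_k·a_k − m_k, d_{k+1} = (111 − m_{k+1}²)/d_k, a_{k+1} = ⌊(a₀ + m_{k+1})/d_{k+1}⌋ (starting m₀ = 0, d₀ = 1), with convergents p_k = a_k·p_{k-1} + p_{k-2}, q_k = a_k·q_{k-1} + q_{k-2} (p₋₁ = 1, q₋₁ = 0):
  k = 0: a₀ = 10; p₀/q₀ = 10/1; p₀² − 111·q₀² = 100 − 111 = -11.
  k = 1: m = 10, d = 11, a = ⌊(10 + 10)/11⌋ = 1; p/q = (1·10 + 1)/(1·1 + 0) = 11/1; p² − 111·q² = 121 − 111 = 10.
  k = 2: m = 1, d = 10, a = ⌊(10 + 1)/10⌋ = 1; p/q = (1·11 + 10)/(1·1 + 1) = 21/2; p² − 111·q² = 441 − 444 = -3.
  k = 3: m = 9, d = 3, a = ⌊(10 + 9)/3⌋ = 6; p/q = (6·21 + 11)/(6·2 + 1) = 137/13; p² − 111·q² = 18769 − 18759 = 10.
  k = 4: m = 9, d = 10, a = ⌊(10 + 9)/10⌋ = 1; p/q = (1·137 + 21)/(1·13 + 2) = 158/15; p² − 111·q² = 24964 − 24975 = -11.
  k = 5: m = 1, d = 11, a = ⌊(10 + 1)/11⌋ = 1; p/q = (1·158 + 137)/(1·15 + 13) = 295/28; p² − 111·q² = 87025 − 87024 = 1.
  The first convergent with p² − 111·q² = 1 gives the fundamental solution (x₁, y₁) = (295, 28).
Step 2: Apply the recurrence (x_{n+1}, y_{n+1}) = (x₁x_n + 111y₁y_n, x₁y_n + y₁x_n) repeatedly.
  From (x_1, y_1) = (295, 28): x_2 = 295·295 + 111·28·28 = 174049; y_2 = 295·28 + 28·295 = 16520.
  From (x_2, y_2) = (174049, 16520): x_3 = 295·174049 + 111·28·16520 = 102688615; y_3 = 295·16520 + 28·174049 = 9746772.
  From (x_3, y_3) = (102688615, 9746772): x_4 = 295·102688615 + 111·28·9746772 = 60586108801; y_4 = 295·9746772 + 28·102688615 = 5750578960.
Step 3: Verify x_4² - 111·y_4² = 3670676579646609657601 - 3670676579646609657600 = 1 (should be 1). ✓

(x_1, y_1) = (295, 28); (x_4, y_4) = (60586108801, 5750578960).


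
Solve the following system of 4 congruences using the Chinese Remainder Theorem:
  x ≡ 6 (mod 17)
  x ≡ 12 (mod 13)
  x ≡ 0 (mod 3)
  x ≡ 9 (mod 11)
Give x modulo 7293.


Product of moduli M = 17 · 13 · 3 · 11 = 7293.
Merge one congruence at a time:
  Start: x ≡ 6 (mod 17).
  Combine with x ≡ 12 (mod 13); new modulus lcm = 221.
    Write x = 6 + 17·t and substitute into x ≡ 12 (mod 13): 17·t ≡ 12 − 6 = 6 (mod 13).
    Reduce coefficients mod 13: 4·t ≡ 6 (mod 13).
    The inverse of 4 mod 13 is 10 (since 4·10 = 40 = 3·13 + 1), so t ≡ 10·6 = 60 ≡ 8 (mod 13).
    Then x = 6 + 17·8 = 142, valid modulo lcm(17, 13) = 221: x ≡ 142 (mod 221).
  Combine with x ≡ 0 (mod 3); new modulus lcm = 663.
    Write x = 142 + 221·t and substitute into x ≡ 0 (mod 3): 221·t ≡ 0 − 142 = -142 (mod 3).
    Reduce coefficients mod 3: 2·t ≡ 2 (mod 3).
    The inverse of 2 mod 3 is 2 (since 2·2 = 4 = 1·3 + 1), so t ≡ 2·2 = 4 ≡ 1 (mod 3).
    Then x = 142 + 221·1 = 363, valid modulo lcm(221, 3) = 663: x ≡ 363 (mod 663).
  Combine with x ≡ 9 (mod 11); new modulus lcm = 7293.
    Write x = 363 + 663·t and substitute into x ≡ 9 (mod 11): 663·t ≡ 9 − 363 = -354 (mod 11).
    Reduce coefficients mod 11: 3·t ≡ 9 (mod 11).
    The inverse of 3 mod 11 is 4 (since 3·4 = 12 = 1·11 + 1), so t ≡ 4·9 = 36 ≡ 3 (mod 11).
    Then x = 363 + 663·3 = 2352, valid modulo lcm(663, 11) = 7293: x ≡ 2352 (mod 7293).
Verify against each original: 2352 mod 17 = 6, 2352 mod 13 = 12, 2352 mod 3 = 0, 2352 mod 11 = 9.

x ≡ 2352 (mod 7293).


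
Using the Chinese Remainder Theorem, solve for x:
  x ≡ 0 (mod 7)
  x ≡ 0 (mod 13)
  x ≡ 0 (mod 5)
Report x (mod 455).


Moduli 7, 13, 5 are pairwise coprime; by CRT there is a unique solution modulo M = 7 · 13 · 5 = 455.
Solve pairwise, accumulating the modulus:
  Start with x ≡ 0 (mod 7).
  Combine with x ≡ 0 (mod 13): since gcd(7, 13) = 1, we get a unique residue mod 91.
    Write x = 0 + 7·t and substitute into x ≡ 0 (mod 13): 7·t ≡ 0 − 0 = 0 (mod 13).
    The inverse of 7 mod 13 is 2 (since 7·2 = 14 = 1·13 + 1), so t ≡ 2·0 = 0 ≡ 0 (mod 13).
    Then x = 0 + 7·0 = 0, valid modulo lcm(7, 13) = 91: x ≡ 0 (mod 91).
  Combine with x ≡ 0 (mod 5): since gcd(91, 5) = 1, we get a unique residue mod 455.
    Write x = 0 + 91·t and substitute into x ≡ 0 (mod 5): 91·t ≡ 0 − 0 = 0 (mod 5).
    Reduce coefficients mod 5: 1·t ≡ 0 (mod 5).
    So t ≡ 0 (mod 5).
    Then x = 0 + 91·0 = 0, valid modulo lcm(91, 5) = 455: x ≡ 0 (mod 455).
Verify: 0 mod 7 = 0 ✓, 0 mod 13 = 0 ✓, 0 mod 5 = 0 ✓.

x ≡ 0 (mod 455).
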